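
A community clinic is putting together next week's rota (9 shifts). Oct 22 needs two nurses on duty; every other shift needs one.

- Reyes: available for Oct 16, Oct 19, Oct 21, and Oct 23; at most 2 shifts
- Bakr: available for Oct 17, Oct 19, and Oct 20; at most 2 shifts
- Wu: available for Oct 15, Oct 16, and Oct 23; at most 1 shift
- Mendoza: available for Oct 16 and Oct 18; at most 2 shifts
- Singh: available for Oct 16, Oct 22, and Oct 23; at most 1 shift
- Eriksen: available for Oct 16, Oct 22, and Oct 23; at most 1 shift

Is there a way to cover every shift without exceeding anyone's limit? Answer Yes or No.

Total capacity is 2+2+1+2+1+1 = 9 but 10 worker-slots are needed — infeasible.

No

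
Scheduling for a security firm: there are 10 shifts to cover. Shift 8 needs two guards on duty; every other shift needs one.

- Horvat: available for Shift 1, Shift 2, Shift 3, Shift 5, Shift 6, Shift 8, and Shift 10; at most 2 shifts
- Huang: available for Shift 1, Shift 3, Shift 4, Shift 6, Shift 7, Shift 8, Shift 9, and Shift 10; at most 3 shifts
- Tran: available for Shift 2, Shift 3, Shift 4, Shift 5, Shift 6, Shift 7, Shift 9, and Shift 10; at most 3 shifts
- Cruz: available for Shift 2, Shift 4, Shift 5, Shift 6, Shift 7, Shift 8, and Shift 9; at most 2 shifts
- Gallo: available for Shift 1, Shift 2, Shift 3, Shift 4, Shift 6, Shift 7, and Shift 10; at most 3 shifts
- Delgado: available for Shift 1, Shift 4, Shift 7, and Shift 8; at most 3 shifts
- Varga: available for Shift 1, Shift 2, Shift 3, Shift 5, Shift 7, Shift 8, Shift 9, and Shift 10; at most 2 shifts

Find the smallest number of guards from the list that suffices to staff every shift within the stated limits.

11 slots to fill and no one can take more than 3, so at least ⌈11/3⌉ = 4 guards are needed.
Horvat, Huang, Tran, and Gallo alone can cover everything: Shift 1→Huang, Shift 2→Tran, Shift 3→Gallo, Shift 4→Tran, Shift 5→Horvat, Shift 6→Gallo, Shift 7→Tran, Shift 8→Horvat+Huang, Shift 9→Huang, Shift 10→Gallo.

4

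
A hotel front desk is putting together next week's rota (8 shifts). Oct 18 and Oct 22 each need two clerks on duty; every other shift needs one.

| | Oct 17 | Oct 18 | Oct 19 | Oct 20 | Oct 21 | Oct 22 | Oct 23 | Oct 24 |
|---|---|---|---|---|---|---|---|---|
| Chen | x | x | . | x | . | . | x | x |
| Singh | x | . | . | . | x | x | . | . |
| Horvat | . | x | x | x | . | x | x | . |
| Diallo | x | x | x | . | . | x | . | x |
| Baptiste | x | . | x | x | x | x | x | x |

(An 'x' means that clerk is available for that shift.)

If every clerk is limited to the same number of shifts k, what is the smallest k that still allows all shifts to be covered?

With 5 clerks and 10 worker-slots to fill, someone must work at least ⌈10/5⌉ = 2 shifts, so k ≥ 2.
k = 2 works: Oct 17→Singh, Oct 18→Chen+Horvat, Oct 19→Horvat, Oct 20→Chen, Oct 21→Singh, Oct 22→Diallo+Baptiste, Oct 23→Baptiste, Oct 24→Diallo.
Loads: Chen 2, Singh 2, Horvat 2, Diallo 2, Baptiste 2 — all ≤ 2.

2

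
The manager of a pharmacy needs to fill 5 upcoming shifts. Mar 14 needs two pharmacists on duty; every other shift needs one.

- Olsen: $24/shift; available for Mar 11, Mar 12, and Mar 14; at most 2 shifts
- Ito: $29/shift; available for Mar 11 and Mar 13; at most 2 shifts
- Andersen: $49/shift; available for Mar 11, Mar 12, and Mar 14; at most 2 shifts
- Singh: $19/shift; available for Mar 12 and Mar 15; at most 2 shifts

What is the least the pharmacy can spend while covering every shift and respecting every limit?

$164

Mar 13 can only be covered by Ito, so that assignment is forced.
Mar 14 can only be covered by Olsen and Andersen, so that assignment is forced.
Mar 15 can only be covered by Singh, so that assignment is forced.
Picking the cheapest available pharmacist for each shift independently would cost $164, and that bound is achievable.
An optimal schedule: Mar 11→Olsen, Mar 12→Singh, Mar 13→Ito, Mar 14→Olsen+Andersen, Mar 15→Singh.
Total: 24 + 19 + 29 + 24 + 49 + 19 = $164.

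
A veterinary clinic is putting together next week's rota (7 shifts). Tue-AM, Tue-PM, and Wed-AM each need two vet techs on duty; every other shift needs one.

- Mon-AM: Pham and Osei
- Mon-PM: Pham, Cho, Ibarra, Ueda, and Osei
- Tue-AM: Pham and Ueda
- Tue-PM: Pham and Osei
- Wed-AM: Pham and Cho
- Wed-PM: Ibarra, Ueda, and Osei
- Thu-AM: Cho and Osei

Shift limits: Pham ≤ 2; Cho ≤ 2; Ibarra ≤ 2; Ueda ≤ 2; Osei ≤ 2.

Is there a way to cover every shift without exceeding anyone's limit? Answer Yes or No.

No

Total capacity is 10 and 10 slots are needed, so capacity alone doesn't rule it out.
Shifts {Tue-AM, Tue-PM, Wed-AM} need 6 worker-slots in total, but the vet techs available for any of those shifts (Pham, Cho, Ueda, and Osei) can supply at most 5 among them. So no valid schedule exists.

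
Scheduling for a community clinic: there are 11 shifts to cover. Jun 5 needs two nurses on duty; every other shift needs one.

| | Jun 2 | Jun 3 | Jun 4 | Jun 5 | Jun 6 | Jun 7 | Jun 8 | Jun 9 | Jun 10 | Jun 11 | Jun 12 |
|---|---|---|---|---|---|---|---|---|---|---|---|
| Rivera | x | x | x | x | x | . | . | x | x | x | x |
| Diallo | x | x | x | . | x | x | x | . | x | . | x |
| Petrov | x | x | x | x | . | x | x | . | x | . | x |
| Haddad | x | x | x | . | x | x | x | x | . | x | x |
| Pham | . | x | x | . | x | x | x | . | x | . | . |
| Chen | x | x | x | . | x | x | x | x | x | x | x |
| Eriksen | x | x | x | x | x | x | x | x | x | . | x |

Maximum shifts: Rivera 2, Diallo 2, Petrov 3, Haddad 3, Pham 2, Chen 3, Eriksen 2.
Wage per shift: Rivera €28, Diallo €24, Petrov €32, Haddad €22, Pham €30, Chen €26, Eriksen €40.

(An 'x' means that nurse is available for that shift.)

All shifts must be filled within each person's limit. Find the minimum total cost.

Picking the cheapest available nurse for each shift independently would cost €282, but that ignores the shift limits.
An optimal schedule: Jun 2→Haddad, Jun 3→Rivera, Jun 4→Pham, Jun 5→Rivera+Petrov, Jun 6→Diallo, Jun 7→Diallo, Jun 8→Chen, Jun 9→Haddad, Jun 10→Chen, Jun 11→Haddad, Jun 12→Chen.
Total: 22 + 28 + 30 + 28 + 32 + 24 + 24 + 26 + 22 + 26 + 22 + 26 = €310.

€310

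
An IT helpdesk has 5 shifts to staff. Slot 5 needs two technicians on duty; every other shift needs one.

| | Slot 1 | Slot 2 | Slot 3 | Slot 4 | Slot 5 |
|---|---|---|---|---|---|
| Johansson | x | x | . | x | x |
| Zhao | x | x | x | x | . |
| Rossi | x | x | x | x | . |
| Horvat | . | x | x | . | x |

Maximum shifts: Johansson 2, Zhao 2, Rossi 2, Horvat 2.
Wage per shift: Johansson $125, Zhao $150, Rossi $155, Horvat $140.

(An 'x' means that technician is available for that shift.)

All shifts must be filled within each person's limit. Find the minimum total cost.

Slot 5 can only be covered by Johansson and Horvat, so that assignment is forced.
Picking the cheapest available technician for each shift independently would cost $780, but that ignores the shift limits.
An optimal schedule: Slot 1→Johansson, Slot 2→Zhao, Slot 3→Horvat, Slot 4→Zhao, Slot 5→Johansson+Horvat.
Total: 125 + 150 + 140 + 150 + 125 + 140 = $830.

$830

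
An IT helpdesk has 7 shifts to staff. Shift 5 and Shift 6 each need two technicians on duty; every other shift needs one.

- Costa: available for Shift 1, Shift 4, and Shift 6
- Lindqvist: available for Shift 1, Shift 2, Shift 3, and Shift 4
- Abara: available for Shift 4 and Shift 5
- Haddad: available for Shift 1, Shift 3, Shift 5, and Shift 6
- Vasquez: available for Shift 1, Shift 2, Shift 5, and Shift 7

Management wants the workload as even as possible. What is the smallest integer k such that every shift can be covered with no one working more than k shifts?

With 5 technicians and 9 worker-slots to fill, someone must work at least ⌈9/5⌉ = 2 shifts, so k ≥ 2.
k = 2 works: Shift 1→Vasquez, Shift 2→Lindqvist, Shift 3→Lindqvist, Shift 4→Costa, Shift 5→Abara+Haddad, Shift 6→Costa+Haddad, Shift 7→Vasquez.
Loads: Costa 2, Lindqvist 2, Abara 1, Haddad 2, Vasquez 2 — all ≤ 2.

2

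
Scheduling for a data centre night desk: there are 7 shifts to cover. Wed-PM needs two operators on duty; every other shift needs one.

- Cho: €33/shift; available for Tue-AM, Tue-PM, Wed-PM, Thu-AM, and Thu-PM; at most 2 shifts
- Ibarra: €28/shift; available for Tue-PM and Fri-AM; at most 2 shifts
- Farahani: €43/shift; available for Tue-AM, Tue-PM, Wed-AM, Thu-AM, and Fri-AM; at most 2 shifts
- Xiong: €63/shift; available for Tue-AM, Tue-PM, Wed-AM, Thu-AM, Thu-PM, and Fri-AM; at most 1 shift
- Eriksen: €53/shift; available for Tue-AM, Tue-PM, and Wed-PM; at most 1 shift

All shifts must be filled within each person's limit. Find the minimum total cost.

€324

Wed-PM can only be covered by Cho and Eriksen, so that assignment is forced.
Picking the cheapest available operator for each shift independently would cost €284, but that ignores the shift limits.
An optimal schedule: Tue-AM→Xiong, Tue-PM→Ibarra, Wed-AM→Farahani, Wed-PM→Cho+Eriksen, Thu-AM→Farahani, Thu-PM→Cho, Fri-AM→Ibarra.
Total: 63 + 28 + 43 + 33 + 53 + 43 + 33 + 28 = €324.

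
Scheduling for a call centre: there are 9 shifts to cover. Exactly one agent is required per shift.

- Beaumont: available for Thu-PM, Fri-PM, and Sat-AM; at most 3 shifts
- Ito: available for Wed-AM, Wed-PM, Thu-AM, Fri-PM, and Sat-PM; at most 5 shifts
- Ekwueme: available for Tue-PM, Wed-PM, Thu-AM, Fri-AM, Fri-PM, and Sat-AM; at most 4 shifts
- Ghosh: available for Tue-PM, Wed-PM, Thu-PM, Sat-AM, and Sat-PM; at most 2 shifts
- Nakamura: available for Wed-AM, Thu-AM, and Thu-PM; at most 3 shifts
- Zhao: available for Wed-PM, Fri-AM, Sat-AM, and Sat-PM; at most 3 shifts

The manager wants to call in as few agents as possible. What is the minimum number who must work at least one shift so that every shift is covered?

9 slots to fill and no one can take more than 5, so at least ⌈9/5⌉ = 2 agents are needed.
No set of 2 agents can cover every shift (each such set leaves at least one shift with no one available or exceeds a cap).
Beaumont, Ito, and Ekwueme alone can cover everything: Tue-PM→Ekwueme, Wed-AM→Ito, Wed-PM→Ito, Thu-AM→Ito, Thu-PM→Beaumont, Fri-AM→Ekwueme, Fri-PM→Beaumont, Sat-AM→Beaumont, Sat-PM→Ito.

3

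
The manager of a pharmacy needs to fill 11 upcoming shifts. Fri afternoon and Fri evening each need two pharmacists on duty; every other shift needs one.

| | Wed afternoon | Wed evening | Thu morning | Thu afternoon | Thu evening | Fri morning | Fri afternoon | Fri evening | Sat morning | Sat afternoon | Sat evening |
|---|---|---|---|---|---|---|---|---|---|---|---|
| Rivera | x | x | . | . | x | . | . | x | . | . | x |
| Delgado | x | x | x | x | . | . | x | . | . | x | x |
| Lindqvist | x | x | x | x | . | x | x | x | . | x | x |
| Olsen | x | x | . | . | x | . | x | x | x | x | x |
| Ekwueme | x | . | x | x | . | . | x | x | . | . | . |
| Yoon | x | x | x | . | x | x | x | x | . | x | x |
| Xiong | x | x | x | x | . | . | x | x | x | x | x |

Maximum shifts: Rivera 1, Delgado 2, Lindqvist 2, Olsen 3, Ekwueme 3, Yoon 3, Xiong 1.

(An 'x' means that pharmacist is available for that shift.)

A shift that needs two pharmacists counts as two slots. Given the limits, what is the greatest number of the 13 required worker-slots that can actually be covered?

Total capacity across all pharmacists is 1+2+2+3+3+3+1 = 15, and 13 slots are needed, so at most 13 can be filled.
An assignment achieving 13: Wed afternoon→Ekwueme, Wed evening→Olsen, Thu morning→Delgado, Thu afternoon→Delgado, Thu evening→Rivera, Fri morning→Lindqvist, Fri afternoon→Olsen+Ekwueme, Fri evening→Ekwueme+Yoon, Sat morning→Olsen, Sat afternoon→Lindqvist, Sat evening→Yoon.
Loads: Rivera 1/1, Delgado 2/2, Lindqvist 2/2, Olsen 3/3, Ekwueme 3/3, Yoon 2/3, Xiong 0/1.

13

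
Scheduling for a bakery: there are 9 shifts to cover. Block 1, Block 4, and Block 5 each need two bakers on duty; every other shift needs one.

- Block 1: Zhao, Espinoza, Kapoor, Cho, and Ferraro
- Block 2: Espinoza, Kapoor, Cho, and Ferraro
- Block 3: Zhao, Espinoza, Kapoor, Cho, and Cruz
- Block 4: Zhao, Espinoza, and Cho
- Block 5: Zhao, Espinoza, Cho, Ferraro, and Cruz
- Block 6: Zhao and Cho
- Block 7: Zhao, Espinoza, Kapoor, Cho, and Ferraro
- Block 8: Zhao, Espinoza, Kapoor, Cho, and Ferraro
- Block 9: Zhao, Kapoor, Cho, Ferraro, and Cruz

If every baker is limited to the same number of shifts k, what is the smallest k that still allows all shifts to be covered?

With 6 bakers and 12 worker-slots to fill, someone must work at least ⌈12/6⌉ = 2 shifts, so k ≥ 2.
k = 2 works: Block 1→Cho+Ferraro, Block 2→Espinoza, Block 3→Kapoor, Block 4→Zhao+Espinoza, Block 5→Ferraro+Cruz, Block 6→Zhao, Block 7→Kapoor, Block 8→Cho, Block 9→Cruz.
Loads: Zhao 2, Espinoza 2, Kapoor 2, Cho 2, Ferraro 2, Cruz 2 — all ≤ 2.

2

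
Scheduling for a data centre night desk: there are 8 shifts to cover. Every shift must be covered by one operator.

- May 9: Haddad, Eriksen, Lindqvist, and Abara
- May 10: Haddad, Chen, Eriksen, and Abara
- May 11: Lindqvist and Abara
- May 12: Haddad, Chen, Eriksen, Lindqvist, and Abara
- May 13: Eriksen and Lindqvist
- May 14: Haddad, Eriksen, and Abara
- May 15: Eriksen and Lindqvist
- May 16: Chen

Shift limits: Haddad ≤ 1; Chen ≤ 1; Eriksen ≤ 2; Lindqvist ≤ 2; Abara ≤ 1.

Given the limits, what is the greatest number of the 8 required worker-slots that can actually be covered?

7

Total capacity across all operators is 1+1+2+2+1 = 7, and 8 slots are needed, so at most 7 can be filled.
An assignment achieving 7: May 9→Lindqvist, May 10→Abara, May 11→Lindqvist, May 13→Eriksen, May 14→Haddad, May 15→Eriksen, May 16→Chen.
Loads: Haddad 1/1, Chen 1/1, Eriksen 2/2, Lindqvist 2/2, Abara 1/1.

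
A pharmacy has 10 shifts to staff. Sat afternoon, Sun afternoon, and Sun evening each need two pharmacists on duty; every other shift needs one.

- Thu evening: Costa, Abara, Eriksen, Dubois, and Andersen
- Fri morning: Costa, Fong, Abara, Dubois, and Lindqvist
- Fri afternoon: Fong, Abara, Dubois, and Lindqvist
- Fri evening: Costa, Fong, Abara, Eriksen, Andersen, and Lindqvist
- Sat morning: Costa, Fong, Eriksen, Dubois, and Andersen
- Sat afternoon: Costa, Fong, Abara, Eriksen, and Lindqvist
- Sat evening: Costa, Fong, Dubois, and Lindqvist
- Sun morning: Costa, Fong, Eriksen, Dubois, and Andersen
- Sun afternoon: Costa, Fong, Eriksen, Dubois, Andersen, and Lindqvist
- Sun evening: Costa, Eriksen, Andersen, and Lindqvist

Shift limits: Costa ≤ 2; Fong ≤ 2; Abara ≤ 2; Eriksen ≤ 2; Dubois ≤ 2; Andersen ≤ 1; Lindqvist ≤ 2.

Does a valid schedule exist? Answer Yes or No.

One valid schedule: Thu evening→Costa, Fri morning→Fong, Fri afternoon→Fong, Fri evening→Abara, Sat morning→Eriksen, Sat afternoon→Abara+Lindqvist, Sat evening→Costa, Sun morning→Dubois, Sun afternoon→Dubois+Lindqvist, Sun evening→Eriksen+Andersen.
Loads: Costa 2/2, Fong 2/2, Abara 2/2, Eriksen 2/2, Dubois 2/2, Andersen 1/1, Lindqvist 2/2 — all within limits.

Yes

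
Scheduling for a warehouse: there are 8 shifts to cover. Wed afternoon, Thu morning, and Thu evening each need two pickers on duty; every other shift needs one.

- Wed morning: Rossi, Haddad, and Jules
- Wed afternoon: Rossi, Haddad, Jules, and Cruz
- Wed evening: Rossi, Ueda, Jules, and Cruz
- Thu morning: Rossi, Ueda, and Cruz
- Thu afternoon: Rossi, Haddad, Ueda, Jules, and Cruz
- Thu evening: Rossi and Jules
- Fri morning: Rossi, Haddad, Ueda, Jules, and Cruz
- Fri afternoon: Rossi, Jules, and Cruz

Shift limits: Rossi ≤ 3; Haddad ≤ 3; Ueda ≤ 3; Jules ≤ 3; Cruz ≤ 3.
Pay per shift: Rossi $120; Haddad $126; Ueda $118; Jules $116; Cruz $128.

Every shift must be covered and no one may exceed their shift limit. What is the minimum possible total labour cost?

Thu evening can only be covered by Rossi and Jules, so that assignment is forced.
Picking the cheapest available picker for each shift independently would cost $1290, but that ignores the shift limits.
An optimal schedule: Wed morning→Jules, Wed afternoon→Rossi+Haddad, Wed evening→Ueda, Thu morning→Ueda+Rossi, Thu afternoon→Ueda, Thu evening→Jules+Rossi, Fri morning→Haddad, Fri afternoon→Jules.
Total: 116 + 120 + 126 + 118 + 118 + 120 + 118 + 116 + 120 + 126 + 116 = $1314.

$1314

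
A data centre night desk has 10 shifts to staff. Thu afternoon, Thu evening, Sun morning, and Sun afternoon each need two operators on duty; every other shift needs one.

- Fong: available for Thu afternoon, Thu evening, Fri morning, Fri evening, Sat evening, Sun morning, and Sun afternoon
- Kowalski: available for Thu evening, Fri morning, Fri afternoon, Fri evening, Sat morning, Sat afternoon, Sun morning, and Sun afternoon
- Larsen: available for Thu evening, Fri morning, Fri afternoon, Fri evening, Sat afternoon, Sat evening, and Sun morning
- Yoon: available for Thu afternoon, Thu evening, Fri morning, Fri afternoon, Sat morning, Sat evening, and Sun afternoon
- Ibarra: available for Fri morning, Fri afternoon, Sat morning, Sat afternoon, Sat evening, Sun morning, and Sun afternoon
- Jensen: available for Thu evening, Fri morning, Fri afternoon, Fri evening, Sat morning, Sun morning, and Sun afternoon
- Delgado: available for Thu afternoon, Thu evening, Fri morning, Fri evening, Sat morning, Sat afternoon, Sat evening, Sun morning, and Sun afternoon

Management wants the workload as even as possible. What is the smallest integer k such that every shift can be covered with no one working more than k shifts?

With 7 operators and 14 worker-slots to fill, someone must work at least ⌈14/7⌉ = 2 shifts, so k ≥ 2.
k = 2 works: Thu afternoon→Fong+Yoon, Thu evening→Jensen+Delgado, Fri morning→Larsen, Fri afternoon→Kowalski, Fri evening→Fong, Sat morning→Yoon, Sat afternoon→Kowalski, Sat evening→Larsen, Sun morning→Ibarra+Jensen, Sun afternoon→Ibarra+Delgado.
Loads: Fong 2, Kowalski 2, Larsen 2, Yoon 2, Ibarra 2, Jensen 2, Delgado 2 — all ≤ 2.

2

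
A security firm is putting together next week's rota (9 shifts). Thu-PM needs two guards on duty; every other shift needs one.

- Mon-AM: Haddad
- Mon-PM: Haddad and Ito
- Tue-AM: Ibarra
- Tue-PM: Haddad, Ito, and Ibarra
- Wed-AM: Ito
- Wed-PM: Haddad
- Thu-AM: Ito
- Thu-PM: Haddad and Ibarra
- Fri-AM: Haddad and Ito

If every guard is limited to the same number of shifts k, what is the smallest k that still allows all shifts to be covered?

With 3 guards and 10 worker-slots to fill, someone must work at least ⌈10/3⌉ = 4 shifts, so k ≥ 4.
k = 4 works: Mon-AM→Haddad, Mon-PM→Haddad, Tue-AM→Ibarra, Tue-PM→Ito, Wed-AM→Ito, Wed-PM→Haddad, Thu-AM→Ito, Thu-PM→Haddad+Ibarra, Fri-AM→Ito.
Loads: Haddad 4, Ito 4, Ibarra 2 — all ≤ 4.

4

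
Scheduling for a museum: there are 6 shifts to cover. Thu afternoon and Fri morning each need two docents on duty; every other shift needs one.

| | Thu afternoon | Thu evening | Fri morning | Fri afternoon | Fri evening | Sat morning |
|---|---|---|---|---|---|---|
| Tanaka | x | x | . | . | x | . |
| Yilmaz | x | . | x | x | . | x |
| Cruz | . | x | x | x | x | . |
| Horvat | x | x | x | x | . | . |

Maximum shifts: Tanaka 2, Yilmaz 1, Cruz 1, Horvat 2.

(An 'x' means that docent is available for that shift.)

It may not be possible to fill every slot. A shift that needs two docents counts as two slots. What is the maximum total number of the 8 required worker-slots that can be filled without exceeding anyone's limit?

Total capacity across all docents is 2+1+1+2 = 6, and 8 slots are needed, so at most 6 can be filled.
An assignment achieving 6: Thu afternoon→Tanaka+Horvat, Thu evening→Cruz, Fri morning→Horvat, Fri evening→Tanaka, Sat morning→Yilmaz.
Loads: Tanaka 2/2, Yilmaz 1/1, Cruz 1/1, Horvat 2/2.

6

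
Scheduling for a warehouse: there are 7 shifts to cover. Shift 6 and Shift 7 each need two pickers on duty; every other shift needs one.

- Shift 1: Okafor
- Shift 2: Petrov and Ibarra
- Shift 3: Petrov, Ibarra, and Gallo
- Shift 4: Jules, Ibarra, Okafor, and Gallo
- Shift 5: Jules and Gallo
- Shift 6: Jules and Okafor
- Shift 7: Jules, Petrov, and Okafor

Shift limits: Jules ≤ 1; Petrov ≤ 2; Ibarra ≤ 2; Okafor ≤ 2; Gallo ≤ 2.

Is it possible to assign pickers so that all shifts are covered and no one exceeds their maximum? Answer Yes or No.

Total capacity is 9 and 9 slots are needed, so capacity alone doesn't rule it out.
Shifts {Shift 1, Shift 6, Shift 7} need 5 worker-slots in total, but the pickers available for any of those shifts (Jules, Petrov, and Okafor) can supply at most 4 among them. So no valid schedule exists.

No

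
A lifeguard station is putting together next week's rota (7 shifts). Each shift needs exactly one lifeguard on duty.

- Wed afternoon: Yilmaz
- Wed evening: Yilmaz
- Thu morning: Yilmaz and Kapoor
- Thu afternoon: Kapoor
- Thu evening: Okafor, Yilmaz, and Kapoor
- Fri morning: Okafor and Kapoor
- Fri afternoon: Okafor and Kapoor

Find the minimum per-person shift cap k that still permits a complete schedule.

3

With 3 lifeguards and 7 worker-slots to fill, someone must work at least ⌈7/3⌉ = 3 shifts, so k ≥ 3.
k = 3 works: Wed afternoon→Yilmaz, Wed evening→Yilmaz, Thu morning→Yilmaz, Thu afternoon→Kapoor, Thu evening→Okafor, Fri morning→Okafor, Fri afternoon→Okafor.
Loads: Okafor 3, Yilmaz 3, Kapoor 1 — all ≤ 3.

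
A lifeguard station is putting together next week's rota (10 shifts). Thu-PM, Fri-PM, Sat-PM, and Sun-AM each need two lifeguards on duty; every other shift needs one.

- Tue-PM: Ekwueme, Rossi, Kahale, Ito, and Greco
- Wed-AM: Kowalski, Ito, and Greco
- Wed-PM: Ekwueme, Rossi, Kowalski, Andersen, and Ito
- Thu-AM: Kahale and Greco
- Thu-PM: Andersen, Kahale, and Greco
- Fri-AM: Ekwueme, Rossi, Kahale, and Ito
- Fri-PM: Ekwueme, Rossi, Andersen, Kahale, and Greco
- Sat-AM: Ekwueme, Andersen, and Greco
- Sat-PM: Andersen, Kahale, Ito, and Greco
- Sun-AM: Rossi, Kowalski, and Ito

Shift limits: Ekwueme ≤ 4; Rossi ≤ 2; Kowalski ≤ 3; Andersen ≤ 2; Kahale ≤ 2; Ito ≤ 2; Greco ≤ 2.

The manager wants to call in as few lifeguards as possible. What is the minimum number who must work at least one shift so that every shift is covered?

6

14 slots to fill and no one can take more than 4, so at least ⌈14/4⌉ = 4 lifeguards are needed.
Any 5 lifeguards together have capacity at most 4+3+2+2+2 = 13 < 14 slots, so 5 can never suffice.
Ekwueme, Rossi, Kowalski, Andersen, Kahale, and Ito alone can cover everything: Tue-PM→Ekwueme, Wed-AM→Kowalski, Wed-PM→Kowalski, Thu-AM→Kahale, Thu-PM→Andersen+Kahale, Fri-AM→Ekwueme, Fri-PM→Ekwueme+Rossi, Sat-AM→Ekwueme, Sat-PM→Andersen+Ito, Sun-AM→Rossi+Kowalski.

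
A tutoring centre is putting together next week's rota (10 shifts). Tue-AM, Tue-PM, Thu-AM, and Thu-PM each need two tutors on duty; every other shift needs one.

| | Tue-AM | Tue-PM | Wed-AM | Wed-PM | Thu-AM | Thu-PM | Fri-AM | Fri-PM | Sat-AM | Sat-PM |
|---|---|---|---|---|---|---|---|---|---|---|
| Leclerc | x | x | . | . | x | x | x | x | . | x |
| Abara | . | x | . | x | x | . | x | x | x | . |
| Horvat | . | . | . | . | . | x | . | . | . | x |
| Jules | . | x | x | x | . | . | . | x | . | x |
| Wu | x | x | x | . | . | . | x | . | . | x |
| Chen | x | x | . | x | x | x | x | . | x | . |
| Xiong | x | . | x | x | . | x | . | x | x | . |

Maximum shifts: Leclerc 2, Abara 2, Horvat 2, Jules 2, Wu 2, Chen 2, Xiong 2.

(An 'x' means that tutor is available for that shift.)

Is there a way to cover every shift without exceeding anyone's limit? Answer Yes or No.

Yes

One valid schedule: Tue-AM→Wu+Chen, Tue-PM→Wu+Chen, Wed-AM→Jules, Wed-PM→Jules, Thu-AM→Leclerc+Abara, Thu-PM→Horvat+Xiong, Fri-AM→Leclerc, Fri-PM→Xiong, Sat-AM→Abara, Sat-PM→Horvat.
Loads: Leclerc 2/2, Abara 2/2, Horvat 2/2, Jules 2/2, Wu 2/2, Chen 2/2, Xiong 2/2 — all within limits.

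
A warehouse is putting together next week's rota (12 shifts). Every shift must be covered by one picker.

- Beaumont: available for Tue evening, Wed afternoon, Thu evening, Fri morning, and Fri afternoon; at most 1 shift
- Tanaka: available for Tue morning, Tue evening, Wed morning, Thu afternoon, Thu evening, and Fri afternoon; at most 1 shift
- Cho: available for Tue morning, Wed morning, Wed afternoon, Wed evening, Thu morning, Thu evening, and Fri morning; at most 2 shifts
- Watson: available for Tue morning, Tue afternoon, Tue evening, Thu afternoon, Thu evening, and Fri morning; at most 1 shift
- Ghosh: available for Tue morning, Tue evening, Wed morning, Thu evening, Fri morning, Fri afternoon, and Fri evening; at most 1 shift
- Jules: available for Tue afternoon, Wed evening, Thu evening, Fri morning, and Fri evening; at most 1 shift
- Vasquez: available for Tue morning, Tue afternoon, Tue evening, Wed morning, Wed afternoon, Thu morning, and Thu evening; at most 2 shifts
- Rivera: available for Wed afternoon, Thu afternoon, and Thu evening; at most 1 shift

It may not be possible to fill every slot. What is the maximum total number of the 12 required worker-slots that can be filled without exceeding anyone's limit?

10

Total capacity across all pickers is 1+1+2+1+1+1+2+1 = 10, and 12 slots are needed, so at most 10 can be filled.
An assignment achieving 10: Tue afternoon→Watson, Wed morning→Vasquez, Wed afternoon→Vasquez, Wed evening→Cho, Thu morning→Cho, Thu afternoon→Tanaka, Thu evening→Rivera, Fri morning→Jules, Fri afternoon→Beaumont, Fri evening→Ghosh.
Loads: Beaumont 1/1, Tanaka 1/1, Cho 2/2, Watson 1/1, Ghosh 1/1, Jules 1/1, Vasquez 2/2, Rivera 1/1.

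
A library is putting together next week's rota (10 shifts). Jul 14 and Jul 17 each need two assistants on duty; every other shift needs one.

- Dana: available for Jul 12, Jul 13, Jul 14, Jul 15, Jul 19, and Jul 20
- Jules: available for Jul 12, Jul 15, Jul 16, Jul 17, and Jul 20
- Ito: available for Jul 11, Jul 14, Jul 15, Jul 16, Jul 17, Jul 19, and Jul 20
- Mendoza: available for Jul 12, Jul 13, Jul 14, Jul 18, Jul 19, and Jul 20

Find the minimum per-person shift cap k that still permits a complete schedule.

3

With 4 assistants and 12 worker-slots to fill, someone must work at least ⌈12/4⌉ = 3 shifts, so k ≥ 3.
k = 3 works: Jul 11→Ito, Jul 12→Dana, Jul 13→Dana, Jul 14→Dana+Ito, Jul 15→Jules, Jul 16→Jules, Jul 17→Jules+Ito, Jul 18→Mendoza, Jul 19→Mendoza, Jul 20→Mendoza.
Loads: Dana 3, Jules 3, Ito 3, Mendoza 3 — all ≤ 3.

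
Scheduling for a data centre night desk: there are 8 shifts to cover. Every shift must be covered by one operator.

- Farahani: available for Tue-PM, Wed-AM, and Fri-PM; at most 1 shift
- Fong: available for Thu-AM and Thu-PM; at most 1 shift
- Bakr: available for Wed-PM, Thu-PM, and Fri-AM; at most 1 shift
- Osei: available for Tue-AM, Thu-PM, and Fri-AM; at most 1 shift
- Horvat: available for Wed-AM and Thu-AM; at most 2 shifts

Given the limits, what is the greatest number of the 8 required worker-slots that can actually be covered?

6

Total capacity across all operators is 1+1+1+1+2 = 6, and 8 slots are needed, so at most 6 can be filled.
An assignment achieving 6: Tue-AM→Osei, Tue-PM→Farahani, Wed-AM→Horvat, Wed-PM→Bakr, Thu-AM→Horvat, Thu-PM→Fong.
Loads: Farahani 1/1, Fong 1/1, Bakr 1/1, Osei 1/1, Horvat 2/2.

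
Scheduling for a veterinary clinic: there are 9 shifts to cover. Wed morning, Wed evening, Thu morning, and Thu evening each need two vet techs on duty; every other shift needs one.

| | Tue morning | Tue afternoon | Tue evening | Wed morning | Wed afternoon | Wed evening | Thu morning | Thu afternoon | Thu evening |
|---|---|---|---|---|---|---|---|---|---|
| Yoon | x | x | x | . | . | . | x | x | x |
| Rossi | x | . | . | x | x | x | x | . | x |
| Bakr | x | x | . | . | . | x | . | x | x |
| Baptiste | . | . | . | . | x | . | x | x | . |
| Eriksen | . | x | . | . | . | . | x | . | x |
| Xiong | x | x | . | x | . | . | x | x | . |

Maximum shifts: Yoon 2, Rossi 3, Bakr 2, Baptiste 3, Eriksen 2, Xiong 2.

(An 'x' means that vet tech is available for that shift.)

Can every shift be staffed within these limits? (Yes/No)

Yes

Tue evening can only be covered by Yoon, so that assignment is forced.
Wed morning can only be covered by Rossi and Xiong, so that assignment is forced.
Wed evening can only be covered by Rossi and Bakr, so that assignment is forced.
One valid schedule: Tue morning→Yoon, Tue afternoon→Eriksen, Tue evening→Yoon, Wed morning→Rossi+Xiong, Wed afternoon→Rossi, Wed evening→Rossi+Bakr, Thu morning→Baptiste+Xiong, Thu afternoon→Baptiste, Thu evening→Bakr+Eriksen.
Loads: Yoon 2/2, Rossi 3/3, Bakr 2/2, Baptiste 2/3, Eriksen 2/2, Xiong 2/2 — all within limits.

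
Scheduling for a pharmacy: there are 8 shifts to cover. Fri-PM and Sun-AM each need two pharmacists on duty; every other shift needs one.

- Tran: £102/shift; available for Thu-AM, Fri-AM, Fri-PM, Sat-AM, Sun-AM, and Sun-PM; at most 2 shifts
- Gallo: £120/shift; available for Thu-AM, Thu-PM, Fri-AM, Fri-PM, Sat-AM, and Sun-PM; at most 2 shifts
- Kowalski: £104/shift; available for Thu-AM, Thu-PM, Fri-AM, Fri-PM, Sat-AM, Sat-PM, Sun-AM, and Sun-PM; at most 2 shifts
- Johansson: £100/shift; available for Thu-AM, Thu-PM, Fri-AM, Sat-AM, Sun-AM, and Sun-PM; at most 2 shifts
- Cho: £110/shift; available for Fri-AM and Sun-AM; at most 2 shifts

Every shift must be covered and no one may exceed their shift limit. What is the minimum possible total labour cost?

Sat-PM can only be covered by Kowalski, so that assignment is forced.
Picking the cheapest available pharmacist for each shift independently would cost £1012, but that ignores the shift limits.
An optimal schedule: Thu-AM→Tran, Thu-PM→Gallo, Fri-AM→Cho, Fri-PM→Tran+Gallo, Sat-AM→Kowalski, Sat-PM→Kowalski, Sun-AM→Johansson+Cho, Sun-PM→Johansson.
Total: 102 + 120 + 110 + 102 + 120 + 104 + 104 + 100 + 110 + 100 = £1072.

£1072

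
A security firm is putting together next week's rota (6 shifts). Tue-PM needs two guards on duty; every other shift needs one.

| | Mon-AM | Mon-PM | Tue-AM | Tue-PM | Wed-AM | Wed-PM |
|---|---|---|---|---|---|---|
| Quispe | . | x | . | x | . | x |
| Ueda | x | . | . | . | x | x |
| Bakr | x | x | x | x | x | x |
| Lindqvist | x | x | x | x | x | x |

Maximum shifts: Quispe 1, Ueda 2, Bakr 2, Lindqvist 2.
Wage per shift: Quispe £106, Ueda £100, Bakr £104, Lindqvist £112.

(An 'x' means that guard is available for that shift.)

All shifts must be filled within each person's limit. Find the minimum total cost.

£738

Picking the cheapest available guard for each shift independently would cost £718, but that ignores the shift limits.
An optimal schedule: Mon-AM→Ueda, Mon-PM→Quispe, Tue-AM→Bakr, Tue-PM→Bakr+Lindqvist, Wed-AM→Ueda, Wed-PM→Lindqvist.
Total: 100 + 106 + 104 + 104 + 112 + 100 + 112 = £738.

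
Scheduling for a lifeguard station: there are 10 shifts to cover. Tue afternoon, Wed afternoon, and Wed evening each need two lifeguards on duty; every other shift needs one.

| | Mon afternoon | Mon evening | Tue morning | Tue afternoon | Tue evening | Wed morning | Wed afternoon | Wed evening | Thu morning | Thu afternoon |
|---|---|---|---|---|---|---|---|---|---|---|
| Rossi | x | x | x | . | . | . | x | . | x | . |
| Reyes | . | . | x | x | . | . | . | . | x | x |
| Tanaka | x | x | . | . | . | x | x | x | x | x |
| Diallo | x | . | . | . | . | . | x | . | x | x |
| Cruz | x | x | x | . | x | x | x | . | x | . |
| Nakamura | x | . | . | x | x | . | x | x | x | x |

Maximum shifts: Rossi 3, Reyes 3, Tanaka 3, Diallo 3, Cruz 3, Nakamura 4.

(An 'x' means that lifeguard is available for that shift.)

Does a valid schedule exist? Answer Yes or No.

Yes

Tue afternoon can only be covered by Reyes and Nakamura, so that assignment is forced.
Wed evening can only be covered by Tanaka and Nakamura, so that assignment is forced.
One valid schedule: Mon afternoon→Rossi, Mon evening→Rossi, Tue morning→Rossi, Tue afternoon→Reyes+Nakamura, Tue evening→Cruz, Wed morning→Tanaka, Wed afternoon→Tanaka+Diallo, Wed evening→Tanaka+Nakamura, Thu morning→Reyes, Thu afternoon→Reyes.
Loads: Rossi 3/3, Reyes 3/3, Tanaka 3/3, Diallo 1/3, Cruz 1/3, Nakamura 2/4 — all within limits.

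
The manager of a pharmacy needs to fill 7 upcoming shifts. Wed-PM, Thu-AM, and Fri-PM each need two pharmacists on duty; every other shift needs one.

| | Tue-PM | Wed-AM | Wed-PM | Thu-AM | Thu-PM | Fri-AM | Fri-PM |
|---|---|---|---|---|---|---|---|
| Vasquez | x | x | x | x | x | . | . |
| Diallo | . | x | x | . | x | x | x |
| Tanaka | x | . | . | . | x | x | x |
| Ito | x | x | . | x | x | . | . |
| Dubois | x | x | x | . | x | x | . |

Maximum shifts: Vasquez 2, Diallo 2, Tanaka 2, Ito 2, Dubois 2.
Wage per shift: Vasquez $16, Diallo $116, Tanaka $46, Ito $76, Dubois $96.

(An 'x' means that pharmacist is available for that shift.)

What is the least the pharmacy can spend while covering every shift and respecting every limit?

Thu-AM can only be covered by Vasquez and Ito, so that assignment is forced.
Fri-PM can only be covered by Diallo and Tanaka, so that assignment is forced.
Picking the cheapest available pharmacist for each shift independently would cost $460, but that ignores the shift limits.
An optimal schedule: Tue-PM→Ito, Wed-AM→Dubois, Wed-PM→Vasquez+Diallo, Thu-AM→Vasquez+Ito, Thu-PM→Dubois, Fri-AM→Tanaka, Fri-PM→Diallo+Tanaka.
Total: 76 + 96 + 16 + 116 + 16 + 76 + 96 + 46 + 116 + 46 = $700.

$700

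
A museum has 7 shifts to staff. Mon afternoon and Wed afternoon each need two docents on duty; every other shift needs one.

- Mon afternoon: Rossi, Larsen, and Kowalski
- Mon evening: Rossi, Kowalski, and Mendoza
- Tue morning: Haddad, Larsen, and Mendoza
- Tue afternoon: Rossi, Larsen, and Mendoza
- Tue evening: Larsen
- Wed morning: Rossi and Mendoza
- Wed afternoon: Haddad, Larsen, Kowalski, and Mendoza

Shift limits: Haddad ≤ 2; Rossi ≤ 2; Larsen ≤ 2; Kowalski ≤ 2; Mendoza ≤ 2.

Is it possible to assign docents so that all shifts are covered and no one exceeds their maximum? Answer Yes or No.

Tue evening can only be covered by Larsen, so that assignment is forced.
One valid schedule: Mon afternoon→Rossi+Larsen, Mon evening→Kowalski, Tue morning→Haddad, Tue afternoon→Mendoza, Tue evening→Larsen, Wed morning→Rossi, Wed afternoon→Haddad+Kowalski.
Loads: Haddad 2/2, Rossi 2/2, Larsen 2/2, Kowalski 2/2, Mendoza 1/2 — all within limits.

Yes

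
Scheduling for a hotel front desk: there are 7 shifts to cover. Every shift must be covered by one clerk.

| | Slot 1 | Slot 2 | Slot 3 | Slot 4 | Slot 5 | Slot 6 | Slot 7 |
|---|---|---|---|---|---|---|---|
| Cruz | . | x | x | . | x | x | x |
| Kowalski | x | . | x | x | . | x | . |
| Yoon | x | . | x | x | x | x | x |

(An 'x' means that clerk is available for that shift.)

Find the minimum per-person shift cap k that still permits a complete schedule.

3

With 3 clerks and 7 worker-slots to fill, someone must work at least ⌈7/3⌉ = 3 shifts, so k ≥ 3.
k = 3 works: Slot 1→Kowalski, Slot 2→Cruz, Slot 3→Kowalski, Slot 4→Kowalski, Slot 5→Cruz, Slot 6→Yoon, Slot 7→Cruz.
Loads: Cruz 3, Kowalski 3, Yoon 1 — all ≤ 3.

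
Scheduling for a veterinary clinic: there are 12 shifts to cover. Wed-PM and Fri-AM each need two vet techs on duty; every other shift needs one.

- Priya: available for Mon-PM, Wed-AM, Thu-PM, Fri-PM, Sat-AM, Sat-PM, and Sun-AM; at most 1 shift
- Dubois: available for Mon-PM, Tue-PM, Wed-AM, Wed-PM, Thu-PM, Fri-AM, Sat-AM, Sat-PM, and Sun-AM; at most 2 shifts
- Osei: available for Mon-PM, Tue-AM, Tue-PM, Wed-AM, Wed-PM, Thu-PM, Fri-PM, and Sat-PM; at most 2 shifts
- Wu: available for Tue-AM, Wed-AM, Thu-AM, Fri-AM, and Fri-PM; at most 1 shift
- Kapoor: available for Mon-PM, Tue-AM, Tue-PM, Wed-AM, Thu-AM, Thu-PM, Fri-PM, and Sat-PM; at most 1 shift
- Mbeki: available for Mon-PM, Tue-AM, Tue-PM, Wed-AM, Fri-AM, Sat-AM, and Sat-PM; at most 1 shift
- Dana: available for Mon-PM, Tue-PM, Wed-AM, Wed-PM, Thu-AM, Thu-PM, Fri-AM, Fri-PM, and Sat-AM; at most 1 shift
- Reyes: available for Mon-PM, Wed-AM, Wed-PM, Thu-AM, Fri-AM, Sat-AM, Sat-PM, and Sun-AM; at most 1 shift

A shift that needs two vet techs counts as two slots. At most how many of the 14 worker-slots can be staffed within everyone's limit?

Total capacity across all vet techs is 1+2+2+1+1+1+1+1 = 10, and 14 slots are needed, so at most 10 can be filled.
An assignment achieving 10: Tue-AM→Osei, Tue-PM→Dubois, Wed-PM→Dubois+Osei, Thu-AM→Wu, Thu-PM→Kapoor, Fri-AM→Mbeki+Dana, Sat-AM→Reyes, Sun-AM→Priya.
Loads: Priya 1/1, Dubois 2/2, Osei 2/2, Wu 1/1, Kapoor 1/1, Mbeki 1/1, Dana 1/1, Reyes 1/1.

10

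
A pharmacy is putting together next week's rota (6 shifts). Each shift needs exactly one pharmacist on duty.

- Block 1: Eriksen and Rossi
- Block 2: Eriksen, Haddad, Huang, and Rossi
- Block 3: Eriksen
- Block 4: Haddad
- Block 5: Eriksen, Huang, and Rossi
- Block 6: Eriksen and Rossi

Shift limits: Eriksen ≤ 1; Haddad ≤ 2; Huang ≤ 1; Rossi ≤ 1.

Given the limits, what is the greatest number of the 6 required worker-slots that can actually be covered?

Total capacity across all pharmacists is 1+2+1+1 = 5, and 6 slots are needed, so at most 5 can be filled.
An assignment achieving 5: Block 1→Rossi, Block 2→Haddad, Block 3→Eriksen, Block 4→Haddad, Block 5→Huang.
Loads: Eriksen 1/1, Haddad 2/2, Huang 1/1, Rossi 1/1.

5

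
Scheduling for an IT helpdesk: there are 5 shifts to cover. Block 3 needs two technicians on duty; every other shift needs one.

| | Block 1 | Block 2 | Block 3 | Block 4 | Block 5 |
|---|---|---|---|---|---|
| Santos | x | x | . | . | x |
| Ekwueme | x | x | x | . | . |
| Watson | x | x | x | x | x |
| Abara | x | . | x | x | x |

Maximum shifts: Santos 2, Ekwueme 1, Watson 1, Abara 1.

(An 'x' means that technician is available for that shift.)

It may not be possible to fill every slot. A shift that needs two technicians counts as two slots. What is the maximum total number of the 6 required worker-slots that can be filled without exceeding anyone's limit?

Total capacity across all technicians is 2+1+1+1 = 5, and 6 slots are needed, so at most 5 can be filled.
An assignment achieving 5: Block 2→Santos, Block 3→Ekwueme+Abara, Block 4→Watson, Block 5→Santos.
Loads: Santos 2/2, Ekwueme 1/1, Watson 1/1, Abara 1/1.

5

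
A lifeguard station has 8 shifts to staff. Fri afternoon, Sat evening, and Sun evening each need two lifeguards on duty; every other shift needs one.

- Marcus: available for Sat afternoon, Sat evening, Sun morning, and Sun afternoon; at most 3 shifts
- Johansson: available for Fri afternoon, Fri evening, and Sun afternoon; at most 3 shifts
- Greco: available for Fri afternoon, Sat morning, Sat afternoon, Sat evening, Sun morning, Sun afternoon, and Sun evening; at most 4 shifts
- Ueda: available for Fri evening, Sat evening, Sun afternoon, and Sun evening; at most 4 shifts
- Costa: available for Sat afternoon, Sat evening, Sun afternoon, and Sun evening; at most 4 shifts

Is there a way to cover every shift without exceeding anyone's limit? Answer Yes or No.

Yes

Fri afternoon can only be covered by Johansson and Greco, so that assignment is forced.
Sat morning can only be covered by Greco, so that assignment is forced.
One valid schedule: Fri afternoon→Johansson+Greco, Fri evening→Johansson, Sat morning→Greco, Sat afternoon→Marcus, Sat evening→Greco+Ueda, Sun morning→Marcus, Sun afternoon→Marcus, Sun evening→Greco+Ueda.
Loads: Marcus 3/3, Johansson 2/3, Greco 4/4, Ueda 2/4, Costa 0/4 — all within limits.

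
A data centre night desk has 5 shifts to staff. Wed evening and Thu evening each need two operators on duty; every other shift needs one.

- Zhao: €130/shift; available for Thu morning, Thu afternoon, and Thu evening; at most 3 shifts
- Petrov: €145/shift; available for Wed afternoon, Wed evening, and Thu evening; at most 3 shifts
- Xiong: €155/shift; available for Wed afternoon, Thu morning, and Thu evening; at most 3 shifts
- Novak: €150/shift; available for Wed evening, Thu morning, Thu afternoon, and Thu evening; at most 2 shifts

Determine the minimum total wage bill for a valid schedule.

€975

Wed evening can only be covered by Petrov and Novak, so that assignment is forced.
Picking the cheapest available operator for each shift independently would cost €975, and that bound is achievable.
An optimal schedule: Wed afternoon→Petrov, Wed evening→Petrov+Novak, Thu morning→Zhao, Thu afternoon→Zhao, Thu evening→Zhao+Petrov.
Total: 145 + 145 + 150 + 130 + 130 + 130 + 145 = €975.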